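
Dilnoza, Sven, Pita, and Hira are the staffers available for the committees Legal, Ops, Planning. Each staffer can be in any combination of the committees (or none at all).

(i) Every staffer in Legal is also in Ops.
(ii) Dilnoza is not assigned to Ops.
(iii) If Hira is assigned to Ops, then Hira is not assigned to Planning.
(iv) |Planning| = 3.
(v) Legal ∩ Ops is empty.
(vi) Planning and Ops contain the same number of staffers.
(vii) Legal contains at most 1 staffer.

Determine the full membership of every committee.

Legal = {}; Ops = {Hira, Pita, Sven}; Planning = {Dilnoza, Pita, Sven}

From (ii): Dilnoza ∉ Ops.
(i) contrapositive: Dilnoza ∉ Legal.
Suppose Dilnoza ∉ Planning: no assignment then satisfies all the clues, so Dilnoza ∈ Planning.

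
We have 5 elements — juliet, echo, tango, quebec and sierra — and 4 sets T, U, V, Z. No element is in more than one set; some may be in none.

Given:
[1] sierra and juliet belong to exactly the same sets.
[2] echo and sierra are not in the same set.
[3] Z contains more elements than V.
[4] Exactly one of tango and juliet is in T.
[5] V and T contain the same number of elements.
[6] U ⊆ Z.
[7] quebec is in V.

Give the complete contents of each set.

T = {tango}; U = {}; V = {quebec}; Z = {juliet, sierra}

From (7): quebec ∈ V.
Suppose juliet ∈ T: no assignment then satisfies all the clues, so juliet ∉ T.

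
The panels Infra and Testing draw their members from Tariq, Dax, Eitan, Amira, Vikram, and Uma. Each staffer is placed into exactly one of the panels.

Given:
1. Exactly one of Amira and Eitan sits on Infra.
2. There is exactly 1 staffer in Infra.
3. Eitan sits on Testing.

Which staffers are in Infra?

Infra = {Amira}

From (3): Eitan ∈ Testing.
(1) (exactly one): Amira ∈ Infra.
(2): Infra already has 1, so the rest are out.
Only one panel left: Tariq ∈ Testing.
Only one panel left: Dax ∈ Testing.
Only one panel left: Vikram ∈ Testing.
Only one panel left: Uma ∈ Testing.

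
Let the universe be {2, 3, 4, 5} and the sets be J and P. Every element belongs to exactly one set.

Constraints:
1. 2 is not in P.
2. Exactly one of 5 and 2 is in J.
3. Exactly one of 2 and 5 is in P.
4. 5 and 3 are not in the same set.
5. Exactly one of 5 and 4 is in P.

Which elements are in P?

P = {5}

From (1): 2 ∉ P.
(3) (exactly one): 5 ∈ P.
(4): 3 ∉ P.
(5) (exactly one): 4 ∉ P.
Only one set left: 2 ∈ J.
Only one set left: 3 ∈ J.
Only one set left: 4 ∈ J.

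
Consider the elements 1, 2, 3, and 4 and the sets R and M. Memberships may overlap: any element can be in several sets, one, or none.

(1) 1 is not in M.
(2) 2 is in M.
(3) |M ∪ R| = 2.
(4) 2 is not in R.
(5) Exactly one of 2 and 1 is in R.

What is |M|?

1

From (1): 1 ∉ M.
From (2): 2 ∈ M.
From (4): 2 ∉ R.
(5) (exactly one): 1 ∈ R.
Suppose 3 ∈ R: no assignment then satisfies all the clues, so 3 ∉ R.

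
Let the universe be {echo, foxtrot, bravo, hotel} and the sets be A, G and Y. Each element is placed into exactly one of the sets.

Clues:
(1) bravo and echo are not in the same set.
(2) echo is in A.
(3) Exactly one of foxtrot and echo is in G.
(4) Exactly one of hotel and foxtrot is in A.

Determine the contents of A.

From (2): echo ∈ A.
(1): bravo ∉ A.
(3) (exactly one): foxtrot ∈ G.
(4) (exactly one): hotel ∈ A.

A = {echo, hotel}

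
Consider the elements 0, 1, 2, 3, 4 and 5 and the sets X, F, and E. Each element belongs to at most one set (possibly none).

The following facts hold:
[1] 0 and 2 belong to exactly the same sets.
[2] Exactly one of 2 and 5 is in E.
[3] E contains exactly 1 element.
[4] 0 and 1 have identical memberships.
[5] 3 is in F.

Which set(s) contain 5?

5: E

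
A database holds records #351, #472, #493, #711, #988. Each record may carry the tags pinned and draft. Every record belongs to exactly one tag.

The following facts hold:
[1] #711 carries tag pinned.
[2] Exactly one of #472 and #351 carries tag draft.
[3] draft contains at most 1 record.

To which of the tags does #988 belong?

From (1): #711 ∈ pinned.
Suppose #988 ∉ pinned: no assignment then satisfies all the clues, so #988 ∈ pinned.

#988: pinned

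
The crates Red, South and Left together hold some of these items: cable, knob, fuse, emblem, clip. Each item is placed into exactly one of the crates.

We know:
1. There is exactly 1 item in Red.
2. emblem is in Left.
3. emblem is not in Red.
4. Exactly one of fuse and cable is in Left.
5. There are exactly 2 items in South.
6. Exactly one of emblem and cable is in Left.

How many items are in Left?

2

From (2): emblem ∈ Left.
(6) (exactly one): cable ∉ Left.
(4) (exactly one): fuse ∈ Left.
Suppose knob ∈ Left: no assignment then satisfies all the clues, so knob ∉ Left.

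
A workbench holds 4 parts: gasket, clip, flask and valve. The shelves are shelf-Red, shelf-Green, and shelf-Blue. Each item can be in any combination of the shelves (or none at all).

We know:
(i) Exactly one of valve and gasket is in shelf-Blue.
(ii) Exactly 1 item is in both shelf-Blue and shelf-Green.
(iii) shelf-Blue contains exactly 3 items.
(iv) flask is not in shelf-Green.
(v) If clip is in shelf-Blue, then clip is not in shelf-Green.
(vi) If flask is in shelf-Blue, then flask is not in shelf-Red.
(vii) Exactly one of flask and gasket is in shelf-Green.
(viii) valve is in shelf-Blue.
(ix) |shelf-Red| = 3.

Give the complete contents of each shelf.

shelf-Red = {clip, gasket, valve}; shelf-Green = {gasket, valve}; shelf-Blue = {clip, flask, valve}

From (iv): flask ∉ shelf-Green.
From (viii): valve ∈ shelf-Blue.
(i) (exactly one): gasket ∉ shelf-Blue.
(iii): only 3 candidates remain for shelf-Blue, so all are in.
(v): clip ∉ shelf-Green.
(vi): flask ∉ shelf-Red.
(vii) (exactly one): gasket ∈ shelf-Green.
(ix): only 3 candidates remain for shelf-Red, so all are in.
Suppose valve ∉ shelf-Green: no assignment then satisfies all the clues, so valve ∈ shelf-Green.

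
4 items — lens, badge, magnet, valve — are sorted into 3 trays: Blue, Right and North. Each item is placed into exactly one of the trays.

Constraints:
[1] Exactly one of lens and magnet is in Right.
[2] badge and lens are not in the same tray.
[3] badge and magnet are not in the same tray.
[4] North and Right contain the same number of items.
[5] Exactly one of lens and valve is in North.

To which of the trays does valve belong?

valve: Blue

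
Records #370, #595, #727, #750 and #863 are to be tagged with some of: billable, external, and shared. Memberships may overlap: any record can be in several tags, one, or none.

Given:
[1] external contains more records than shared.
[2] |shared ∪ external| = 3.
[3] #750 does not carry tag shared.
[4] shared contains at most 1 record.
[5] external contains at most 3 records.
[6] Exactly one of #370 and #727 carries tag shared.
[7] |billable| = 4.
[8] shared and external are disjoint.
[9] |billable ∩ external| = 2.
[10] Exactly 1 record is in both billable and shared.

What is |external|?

2

From (3): #750 ∉ shared.
Suppose #595 ∈ shared: no assignment then satisfies all the clues, so #595 ∉ shared.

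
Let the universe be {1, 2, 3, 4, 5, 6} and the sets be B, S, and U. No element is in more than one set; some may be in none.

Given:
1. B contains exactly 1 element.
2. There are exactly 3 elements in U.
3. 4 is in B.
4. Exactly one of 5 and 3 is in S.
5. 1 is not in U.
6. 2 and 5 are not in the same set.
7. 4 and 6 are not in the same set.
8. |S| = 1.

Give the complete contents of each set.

B = {4}; S = {5}; U = {2, 3, 6}

From (3): 4 ∈ B.
From (5): 1 ∉ U.
(1): B already has 1, so the rest are out.
Suppose 1 ∈ S: no assignment then satisfies all the clues, so 1 ∉ S.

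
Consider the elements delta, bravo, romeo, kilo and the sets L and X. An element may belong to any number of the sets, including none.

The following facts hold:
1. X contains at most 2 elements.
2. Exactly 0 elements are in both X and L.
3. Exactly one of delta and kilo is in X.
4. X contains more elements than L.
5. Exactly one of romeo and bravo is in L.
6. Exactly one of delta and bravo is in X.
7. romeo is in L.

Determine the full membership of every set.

L = {romeo}; X = {bravo, kilo}

From (7): romeo ∈ L.
(5) (exactly one): bravo ∉ L.
Suppose delta ∈ L: no assignment then satisfies all the clues, so delta ∉ L.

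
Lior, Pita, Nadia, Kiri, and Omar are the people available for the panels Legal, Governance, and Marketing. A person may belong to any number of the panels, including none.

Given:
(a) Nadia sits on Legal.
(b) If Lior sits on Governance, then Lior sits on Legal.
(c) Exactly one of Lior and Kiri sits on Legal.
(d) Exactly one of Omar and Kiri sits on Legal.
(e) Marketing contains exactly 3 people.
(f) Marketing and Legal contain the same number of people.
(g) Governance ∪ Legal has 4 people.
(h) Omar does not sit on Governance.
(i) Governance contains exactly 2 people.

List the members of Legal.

Legal = {Lior, Nadia, Omar}

From (a): Nadia ∈ Legal.
From (h): Omar ∉ Governance.
Suppose Lior ∉ Legal: no assignment then satisfies all the clues, so Lior ∈ Legal.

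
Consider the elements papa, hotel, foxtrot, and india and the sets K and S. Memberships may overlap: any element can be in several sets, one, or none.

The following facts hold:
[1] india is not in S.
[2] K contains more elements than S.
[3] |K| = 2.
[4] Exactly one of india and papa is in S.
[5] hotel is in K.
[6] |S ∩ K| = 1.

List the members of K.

K = {hotel, papa}

From (1): india ∉ S.
From (5): hotel ∈ K.
(4) (exactly one): papa ∈ S.
Suppose papa ∉ K: no assignment then satisfies all the clues, so papa ∈ K.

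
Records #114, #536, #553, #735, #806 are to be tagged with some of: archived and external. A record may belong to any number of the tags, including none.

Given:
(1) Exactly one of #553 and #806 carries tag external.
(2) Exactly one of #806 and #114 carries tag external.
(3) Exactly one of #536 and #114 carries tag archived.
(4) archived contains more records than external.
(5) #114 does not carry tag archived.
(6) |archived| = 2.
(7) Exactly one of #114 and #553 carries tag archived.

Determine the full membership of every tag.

archived = {#536, #553}; external = {#806}

From (5): #114 ∉ archived.
(3) (exactly one): #536 ∈ archived.
(7) (exactly one): #553 ∈ archived.
(6): archived already has 2, so the rest are out.
Suppose #114 ∈ external: no assignment then satisfies all the clues, so #114 ∉ external.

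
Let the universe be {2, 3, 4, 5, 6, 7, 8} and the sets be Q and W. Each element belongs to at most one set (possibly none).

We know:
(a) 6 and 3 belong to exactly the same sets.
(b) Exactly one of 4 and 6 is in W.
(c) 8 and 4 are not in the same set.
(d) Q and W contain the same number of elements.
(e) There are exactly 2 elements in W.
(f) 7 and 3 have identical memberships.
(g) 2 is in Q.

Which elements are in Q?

Q = {2, 8}

From (g): 2 ∈ Q.
Suppose 3 ∈ Q: no assignment then satisfies all the clues, so 3 ∉ Q.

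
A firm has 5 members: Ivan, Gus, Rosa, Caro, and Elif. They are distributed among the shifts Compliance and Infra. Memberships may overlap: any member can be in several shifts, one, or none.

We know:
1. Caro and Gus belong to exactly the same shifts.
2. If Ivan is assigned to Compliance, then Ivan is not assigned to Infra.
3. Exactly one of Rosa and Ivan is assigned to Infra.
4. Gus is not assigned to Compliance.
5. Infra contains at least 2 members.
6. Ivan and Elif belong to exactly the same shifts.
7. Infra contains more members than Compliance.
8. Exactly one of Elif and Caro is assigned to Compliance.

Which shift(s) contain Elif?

From (4): Gus ∉ Compliance.
(1): Caro matches Gus: Caro ∉ Compliance.
(8) (exactly one): Elif ∈ Compliance.
(6): Ivan matches Elif: Ivan ∈ Compliance.
(2): Ivan ∉ Infra.
(3) (exactly one): Rosa ∈ Infra.
(6): Elif matches Ivan: Elif ∉ Infra.

Elif: Compliance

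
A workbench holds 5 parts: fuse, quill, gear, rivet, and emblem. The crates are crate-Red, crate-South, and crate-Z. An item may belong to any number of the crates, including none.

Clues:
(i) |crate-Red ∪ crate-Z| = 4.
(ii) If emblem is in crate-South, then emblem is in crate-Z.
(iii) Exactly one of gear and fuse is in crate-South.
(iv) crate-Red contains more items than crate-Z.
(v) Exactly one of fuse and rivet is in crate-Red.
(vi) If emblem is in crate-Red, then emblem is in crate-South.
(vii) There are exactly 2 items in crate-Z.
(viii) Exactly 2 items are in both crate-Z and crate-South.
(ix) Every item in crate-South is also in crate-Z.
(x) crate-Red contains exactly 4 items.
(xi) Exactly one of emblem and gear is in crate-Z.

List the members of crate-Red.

crate-Red = {emblem, fuse, gear, quill}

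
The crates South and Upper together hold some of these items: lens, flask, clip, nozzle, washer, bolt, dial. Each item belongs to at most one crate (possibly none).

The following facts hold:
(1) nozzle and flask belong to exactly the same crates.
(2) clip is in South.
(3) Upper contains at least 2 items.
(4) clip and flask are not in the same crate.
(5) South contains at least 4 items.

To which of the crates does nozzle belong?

nozzle: Upper

From (2): clip ∈ South.
(4): flask ∉ South.
(1): nozzle matches flask: nozzle ∉ South.
Suppose nozzle ∉ Upper: no assignment then satisfies all the clues, so nozzle ∈ Upper.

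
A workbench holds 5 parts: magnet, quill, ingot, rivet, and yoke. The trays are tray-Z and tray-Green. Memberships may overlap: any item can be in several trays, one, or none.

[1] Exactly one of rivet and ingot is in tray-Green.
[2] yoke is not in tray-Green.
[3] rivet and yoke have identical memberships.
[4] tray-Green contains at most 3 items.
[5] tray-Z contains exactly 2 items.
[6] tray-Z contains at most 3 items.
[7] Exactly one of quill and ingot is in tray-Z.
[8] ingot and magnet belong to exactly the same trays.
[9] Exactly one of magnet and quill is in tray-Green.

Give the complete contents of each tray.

tray-Z = {ingot, magnet}; tray-Green = {ingot, magnet}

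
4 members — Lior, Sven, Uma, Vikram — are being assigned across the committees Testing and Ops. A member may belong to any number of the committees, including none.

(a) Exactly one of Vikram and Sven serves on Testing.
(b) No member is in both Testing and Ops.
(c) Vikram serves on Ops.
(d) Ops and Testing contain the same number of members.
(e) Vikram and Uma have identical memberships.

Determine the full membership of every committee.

From (c): Vikram ∈ Ops.
(b) (disjoint): Vikram ∉ Testing.
(e): Uma matches Vikram: Uma ∉ Testing.
(e): Uma matches Vikram: Uma ∈ Ops.
(a) (exactly one): Sven ∈ Testing.
(b) (disjoint): Sven ∉ Ops.
Suppose Lior ∉ Testing: no assignment then satisfies all the clues, so Lior ∈ Testing.

Testing = {Lior, Sven}; Ops = {Uma, Vikram}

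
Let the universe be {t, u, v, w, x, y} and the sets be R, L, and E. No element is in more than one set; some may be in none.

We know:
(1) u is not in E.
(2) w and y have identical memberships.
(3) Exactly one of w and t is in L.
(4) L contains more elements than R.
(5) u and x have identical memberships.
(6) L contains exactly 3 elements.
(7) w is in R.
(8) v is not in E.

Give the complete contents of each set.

R = {w, y}; L = {t, u, x}; E = {}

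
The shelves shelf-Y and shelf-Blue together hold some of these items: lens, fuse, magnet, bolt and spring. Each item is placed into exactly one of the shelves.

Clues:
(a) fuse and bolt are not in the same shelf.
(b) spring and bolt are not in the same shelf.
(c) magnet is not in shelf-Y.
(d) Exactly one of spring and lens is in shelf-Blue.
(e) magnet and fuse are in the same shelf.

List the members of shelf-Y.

shelf-Y = {bolt, lens}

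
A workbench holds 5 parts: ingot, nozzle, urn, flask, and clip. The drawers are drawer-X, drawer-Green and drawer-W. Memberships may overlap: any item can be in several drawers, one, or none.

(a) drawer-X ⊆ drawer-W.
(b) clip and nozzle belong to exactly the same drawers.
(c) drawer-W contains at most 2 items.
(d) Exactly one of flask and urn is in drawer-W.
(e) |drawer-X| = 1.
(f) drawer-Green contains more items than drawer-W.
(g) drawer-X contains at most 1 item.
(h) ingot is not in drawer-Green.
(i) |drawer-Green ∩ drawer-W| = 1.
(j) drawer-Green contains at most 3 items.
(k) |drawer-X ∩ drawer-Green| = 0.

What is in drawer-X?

drawer-X = {ingot}

From (h): ingot ∉ drawer-Green.
Suppose ingot ∉ drawer-X: no assignment then satisfies all the clues, so ingot ∈ drawer-X.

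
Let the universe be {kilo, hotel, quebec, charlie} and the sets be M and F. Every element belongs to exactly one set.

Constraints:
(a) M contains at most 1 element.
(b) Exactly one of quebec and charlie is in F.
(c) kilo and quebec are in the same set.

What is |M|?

1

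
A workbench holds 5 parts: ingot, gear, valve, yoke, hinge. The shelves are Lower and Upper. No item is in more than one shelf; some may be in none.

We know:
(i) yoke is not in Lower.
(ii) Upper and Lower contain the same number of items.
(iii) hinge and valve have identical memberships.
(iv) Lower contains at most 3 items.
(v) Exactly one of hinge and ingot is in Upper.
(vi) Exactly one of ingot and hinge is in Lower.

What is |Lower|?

2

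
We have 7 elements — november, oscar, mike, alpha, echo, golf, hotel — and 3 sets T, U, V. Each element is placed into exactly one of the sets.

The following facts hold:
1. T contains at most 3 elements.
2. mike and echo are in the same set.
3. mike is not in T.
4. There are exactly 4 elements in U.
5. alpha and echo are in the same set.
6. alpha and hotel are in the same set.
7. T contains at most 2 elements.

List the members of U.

U = {alpha, echo, hotel, mike}

From (3): mike ∉ T.
(2): echo matches mike: echo ∉ T.
(5): alpha matches echo: alpha ∉ T.
(6): hotel matches alpha: hotel ∉ T.
Suppose november ∈ U: no assignment then satisfies all the clues, so november ∉ U.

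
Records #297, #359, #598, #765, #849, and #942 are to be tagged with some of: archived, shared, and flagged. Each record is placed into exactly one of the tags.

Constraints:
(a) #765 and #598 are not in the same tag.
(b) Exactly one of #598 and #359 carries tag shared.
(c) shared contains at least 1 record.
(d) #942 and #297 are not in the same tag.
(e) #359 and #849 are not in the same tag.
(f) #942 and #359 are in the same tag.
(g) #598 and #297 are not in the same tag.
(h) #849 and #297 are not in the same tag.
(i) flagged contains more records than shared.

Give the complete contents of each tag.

archived = {#297}; shared = {#598, #849}; flagged = {#359, #765, #942}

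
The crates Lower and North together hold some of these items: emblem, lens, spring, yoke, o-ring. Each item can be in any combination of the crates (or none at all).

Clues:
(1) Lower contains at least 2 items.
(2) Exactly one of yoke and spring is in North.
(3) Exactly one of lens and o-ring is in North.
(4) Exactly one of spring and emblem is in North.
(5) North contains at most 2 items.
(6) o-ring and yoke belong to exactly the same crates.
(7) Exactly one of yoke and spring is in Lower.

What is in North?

North = {lens, spring}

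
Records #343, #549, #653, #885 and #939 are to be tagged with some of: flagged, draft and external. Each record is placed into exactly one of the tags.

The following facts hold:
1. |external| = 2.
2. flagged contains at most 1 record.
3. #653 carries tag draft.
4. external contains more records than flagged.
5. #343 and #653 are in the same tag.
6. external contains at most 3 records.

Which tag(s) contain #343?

From (3): #653 ∈ draft.
(5): #343 matches #653: #343 ∉ flagged.
(5): #343 matches #653: #343 ∈ draft.

#343: draft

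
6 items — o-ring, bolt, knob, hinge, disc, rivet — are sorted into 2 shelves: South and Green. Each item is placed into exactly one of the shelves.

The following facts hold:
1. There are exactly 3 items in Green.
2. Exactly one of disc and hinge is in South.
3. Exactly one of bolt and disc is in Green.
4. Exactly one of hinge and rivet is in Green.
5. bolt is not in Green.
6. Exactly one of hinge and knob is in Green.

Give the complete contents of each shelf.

From (5): bolt ∉ Green.
(3) (exactly one): disc ∈ Green.
Only one shelf left: bolt ∈ South.
(2) (exactly one): hinge ∈ South.
(4) (exactly one): rivet ∈ Green.
(6) (exactly one): knob ∈ Green.
(1): Green already has 3, so the rest are out.
Only one shelf left: o-ring ∈ South.

South = {bolt, hinge, o-ring}; Green = {disc, knob, rivet}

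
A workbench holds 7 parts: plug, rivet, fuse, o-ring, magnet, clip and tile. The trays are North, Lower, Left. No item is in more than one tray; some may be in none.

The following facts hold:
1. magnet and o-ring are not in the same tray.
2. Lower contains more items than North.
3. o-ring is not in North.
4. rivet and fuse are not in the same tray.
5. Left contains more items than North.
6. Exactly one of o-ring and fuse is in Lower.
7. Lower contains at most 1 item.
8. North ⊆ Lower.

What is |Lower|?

1

From (3): o-ring ∉ North.
Suppose plug ∈ North: no assignment then satisfies all the clues, so plug ∉ North.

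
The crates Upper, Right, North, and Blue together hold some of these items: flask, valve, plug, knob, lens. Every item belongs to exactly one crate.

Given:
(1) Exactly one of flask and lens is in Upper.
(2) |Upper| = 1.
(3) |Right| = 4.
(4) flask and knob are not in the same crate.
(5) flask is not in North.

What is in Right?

Right = {knob, lens, plug, valve}

From (5): flask ∉ North.
Suppose flask ∈ Right: no assignment then satisfies all the clues, so flask ∉ Right.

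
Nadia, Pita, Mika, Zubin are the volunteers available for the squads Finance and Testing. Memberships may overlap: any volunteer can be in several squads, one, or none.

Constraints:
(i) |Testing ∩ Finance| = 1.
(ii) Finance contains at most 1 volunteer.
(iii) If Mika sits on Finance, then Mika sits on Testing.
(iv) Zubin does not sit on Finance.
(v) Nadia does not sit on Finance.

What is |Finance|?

From (iv): Zubin ∉ Finance.
From (v): Nadia ∉ Finance.

1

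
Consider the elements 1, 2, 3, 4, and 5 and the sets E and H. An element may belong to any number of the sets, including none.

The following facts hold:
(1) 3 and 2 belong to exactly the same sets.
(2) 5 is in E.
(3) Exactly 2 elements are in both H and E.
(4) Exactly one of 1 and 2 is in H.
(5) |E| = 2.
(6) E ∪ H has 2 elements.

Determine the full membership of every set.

E = {1, 5}; H = {1, 5}

From (2): 5 ∈ E.
Suppose 1 ∉ E: no assignment then satisfies all the clues, so 1 ∈ E.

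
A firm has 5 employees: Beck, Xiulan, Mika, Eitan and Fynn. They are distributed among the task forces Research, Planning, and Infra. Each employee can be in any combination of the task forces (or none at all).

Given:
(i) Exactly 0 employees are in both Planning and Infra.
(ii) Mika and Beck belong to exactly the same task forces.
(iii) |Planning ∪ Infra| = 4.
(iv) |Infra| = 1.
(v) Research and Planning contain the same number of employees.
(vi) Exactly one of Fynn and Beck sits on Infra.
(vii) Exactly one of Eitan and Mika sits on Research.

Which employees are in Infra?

Infra = {Fynn}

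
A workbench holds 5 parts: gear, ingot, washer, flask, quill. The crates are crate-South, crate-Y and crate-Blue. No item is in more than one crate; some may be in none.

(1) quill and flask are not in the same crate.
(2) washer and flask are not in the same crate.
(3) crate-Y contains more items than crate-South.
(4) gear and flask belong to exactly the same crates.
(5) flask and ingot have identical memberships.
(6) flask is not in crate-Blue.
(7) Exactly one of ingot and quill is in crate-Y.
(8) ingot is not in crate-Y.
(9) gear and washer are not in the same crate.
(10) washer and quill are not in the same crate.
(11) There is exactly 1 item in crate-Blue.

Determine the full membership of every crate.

crate-South = {}; crate-Y = {quill}; crate-Blue = {washer}

From (6): flask ∉ crate-Blue.
From (8): ingot ∉ crate-Y.
(4): gear matches flask: gear ∉ crate-Blue.
(5): flask matches ingot: flask ∉ crate-Y.
(5): ingot matches flask: ingot ∉ crate-Blue.
(7) (exactly one): quill ∈ crate-Y.
(10): washer ∉ crate-Y.
(11): only 1 candidates remain for crate-Blue, so all are in.
(4): gear matches flask: gear ∉ crate-Y.
Suppose gear ∈ crate-South: no assignment then satisfies all the clues, so gear ∉ crate-South.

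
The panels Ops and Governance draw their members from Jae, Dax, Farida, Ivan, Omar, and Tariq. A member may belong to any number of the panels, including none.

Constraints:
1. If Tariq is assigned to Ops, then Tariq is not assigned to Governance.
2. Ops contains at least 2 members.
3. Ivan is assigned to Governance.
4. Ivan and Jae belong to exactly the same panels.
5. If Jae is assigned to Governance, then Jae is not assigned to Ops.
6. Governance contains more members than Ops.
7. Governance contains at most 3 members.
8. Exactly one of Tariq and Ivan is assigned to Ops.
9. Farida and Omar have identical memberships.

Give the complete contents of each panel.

Ops = {Dax, Tariq}; Governance = {Dax, Ivan, Jae}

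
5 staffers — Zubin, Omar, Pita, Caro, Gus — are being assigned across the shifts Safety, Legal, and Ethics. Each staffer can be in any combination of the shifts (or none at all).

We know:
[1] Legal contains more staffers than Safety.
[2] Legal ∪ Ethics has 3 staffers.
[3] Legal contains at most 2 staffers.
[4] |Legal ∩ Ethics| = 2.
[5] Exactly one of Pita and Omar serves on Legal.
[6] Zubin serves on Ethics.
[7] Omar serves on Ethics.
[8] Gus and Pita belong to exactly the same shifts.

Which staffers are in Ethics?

Ethics = {Caro, Omar, Zubin}

From (6): Zubin ∈ Ethics.
From (7): Omar ∈ Ethics.
Suppose Pita ∈ Ethics: no assignment then satisfies all the clues, so Pita ∉ Ethics.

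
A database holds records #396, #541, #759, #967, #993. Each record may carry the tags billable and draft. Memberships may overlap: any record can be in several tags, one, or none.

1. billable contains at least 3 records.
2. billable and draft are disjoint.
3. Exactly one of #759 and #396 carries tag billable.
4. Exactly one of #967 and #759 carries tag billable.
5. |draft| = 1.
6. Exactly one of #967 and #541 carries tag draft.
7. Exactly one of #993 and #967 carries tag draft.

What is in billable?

billable = {#541, #759, #993}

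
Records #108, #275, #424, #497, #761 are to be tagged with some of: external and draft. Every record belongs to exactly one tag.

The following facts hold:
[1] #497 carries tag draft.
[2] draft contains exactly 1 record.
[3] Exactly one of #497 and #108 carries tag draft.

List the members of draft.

draft = {#497}

From (1): #497 ∈ draft.
(2): draft already has 1, so the rest are out.
Only one tag left: #108 ∈ external.
Only one tag left: #275 ∈ external.
Only one tag left: #424 ∈ external.
Only one tag left: #761 ∈ external.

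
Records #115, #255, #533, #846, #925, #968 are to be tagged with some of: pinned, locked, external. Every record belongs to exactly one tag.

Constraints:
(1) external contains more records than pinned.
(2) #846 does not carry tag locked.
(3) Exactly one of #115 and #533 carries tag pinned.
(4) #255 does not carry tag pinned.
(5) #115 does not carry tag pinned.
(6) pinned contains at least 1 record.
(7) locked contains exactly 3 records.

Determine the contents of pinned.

From (2): #846 ∉ locked.
From (4): #255 ∉ pinned.
From (5): #115 ∉ pinned.
(3) (exactly one): #533 ∈ pinned.
Suppose #846 ∈ pinned: no assignment then satisfies all the clues, so #846 ∉ pinned.

pinned = {#533}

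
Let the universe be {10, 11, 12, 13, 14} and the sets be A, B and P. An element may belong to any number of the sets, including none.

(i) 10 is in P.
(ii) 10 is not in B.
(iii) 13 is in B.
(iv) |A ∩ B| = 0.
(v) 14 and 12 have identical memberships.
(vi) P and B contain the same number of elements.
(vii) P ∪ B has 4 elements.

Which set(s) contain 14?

14: B, P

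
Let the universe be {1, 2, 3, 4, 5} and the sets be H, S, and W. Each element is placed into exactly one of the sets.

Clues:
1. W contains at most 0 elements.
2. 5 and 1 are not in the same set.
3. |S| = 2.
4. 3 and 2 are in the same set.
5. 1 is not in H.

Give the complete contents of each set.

H = {2, 3, 5}; S = {1, 4}; W = {}

From (5): 1 ∉ H.
(1): W already has 0, so the rest are out.
Only one set left: 1 ∈ S.
(2): 5 ∉ S.
Only one set left: 5 ∈ H.
Suppose 2 ∉ H: no assignment then satisfies all the clues, so 2 ∈ H.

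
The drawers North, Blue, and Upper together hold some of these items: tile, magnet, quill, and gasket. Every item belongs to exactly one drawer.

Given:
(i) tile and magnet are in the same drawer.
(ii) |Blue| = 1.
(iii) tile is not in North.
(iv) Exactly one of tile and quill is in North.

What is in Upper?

Upper = {magnet, tile}

From (iii): tile ∉ North.
(i): magnet matches tile: magnet ∉ North.
(iv) (exactly one): quill ∈ North.
Suppose tile ∉ Upper: no assignment then satisfies all the clues, so tile ∈ Upper.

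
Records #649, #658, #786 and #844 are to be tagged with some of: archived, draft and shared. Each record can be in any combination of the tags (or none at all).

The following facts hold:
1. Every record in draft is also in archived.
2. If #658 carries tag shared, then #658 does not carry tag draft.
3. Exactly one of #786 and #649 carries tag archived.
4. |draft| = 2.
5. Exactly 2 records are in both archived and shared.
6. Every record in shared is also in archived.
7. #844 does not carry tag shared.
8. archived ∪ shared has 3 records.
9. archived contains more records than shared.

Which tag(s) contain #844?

#844: archived, draft

From (7): #844 ∉ shared.
Suppose #844 ∉ archived: no assignment then satisfies all the clues, so #844 ∈ archived.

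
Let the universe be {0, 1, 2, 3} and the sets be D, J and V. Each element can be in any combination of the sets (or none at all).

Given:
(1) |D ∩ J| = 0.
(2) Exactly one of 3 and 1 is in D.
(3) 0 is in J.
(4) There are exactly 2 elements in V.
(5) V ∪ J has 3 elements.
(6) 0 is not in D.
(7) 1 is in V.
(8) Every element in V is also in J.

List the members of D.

D = {3}

From (3): 0 ∈ J.
From (6): 0 ∉ D.
From (7): 1 ∈ V.
(8) with 1 ∈ V: 1 ∈ J.
Suppose 1 ∈ D: no assignment then satisfies all the clues, so 1 ∉ D.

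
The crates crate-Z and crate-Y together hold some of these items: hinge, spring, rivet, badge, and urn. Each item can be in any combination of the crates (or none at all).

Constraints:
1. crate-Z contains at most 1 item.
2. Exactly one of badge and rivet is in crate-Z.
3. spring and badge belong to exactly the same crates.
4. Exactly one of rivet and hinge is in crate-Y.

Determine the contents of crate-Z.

crate-Z = {rivet}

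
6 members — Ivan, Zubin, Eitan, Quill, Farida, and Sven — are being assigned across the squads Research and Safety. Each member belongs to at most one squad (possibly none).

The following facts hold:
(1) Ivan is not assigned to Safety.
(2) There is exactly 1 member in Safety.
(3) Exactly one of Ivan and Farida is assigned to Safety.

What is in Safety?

Safety = {Farida}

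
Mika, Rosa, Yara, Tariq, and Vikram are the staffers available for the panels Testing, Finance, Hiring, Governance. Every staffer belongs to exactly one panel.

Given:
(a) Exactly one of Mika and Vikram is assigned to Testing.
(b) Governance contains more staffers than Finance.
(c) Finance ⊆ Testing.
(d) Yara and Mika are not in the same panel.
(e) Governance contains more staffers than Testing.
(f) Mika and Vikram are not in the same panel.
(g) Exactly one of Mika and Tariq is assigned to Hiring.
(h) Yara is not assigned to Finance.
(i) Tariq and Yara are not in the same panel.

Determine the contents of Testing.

Testing = {Mika}

From (h): Yara ∉ Finance.
Suppose Mika ∉ Testing: no assignment then satisfies all the clues, so Mika ∈ Testing.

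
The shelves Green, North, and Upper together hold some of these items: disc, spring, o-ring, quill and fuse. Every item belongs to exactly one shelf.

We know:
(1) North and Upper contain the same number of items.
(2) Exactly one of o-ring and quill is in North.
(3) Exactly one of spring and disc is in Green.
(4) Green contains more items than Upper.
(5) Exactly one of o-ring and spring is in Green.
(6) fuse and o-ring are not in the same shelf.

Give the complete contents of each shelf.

Green = {fuse, quill, spring}; North = {o-ring}; Upper = {disc}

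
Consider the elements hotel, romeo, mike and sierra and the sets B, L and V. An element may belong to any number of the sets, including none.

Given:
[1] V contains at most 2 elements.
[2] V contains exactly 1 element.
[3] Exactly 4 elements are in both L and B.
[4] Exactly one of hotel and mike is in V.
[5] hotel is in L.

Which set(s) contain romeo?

romeo: B, L

From (5): hotel ∈ L.
Suppose romeo ∉ B: no assignment then satisfies all the clues, so romeo ∈ B.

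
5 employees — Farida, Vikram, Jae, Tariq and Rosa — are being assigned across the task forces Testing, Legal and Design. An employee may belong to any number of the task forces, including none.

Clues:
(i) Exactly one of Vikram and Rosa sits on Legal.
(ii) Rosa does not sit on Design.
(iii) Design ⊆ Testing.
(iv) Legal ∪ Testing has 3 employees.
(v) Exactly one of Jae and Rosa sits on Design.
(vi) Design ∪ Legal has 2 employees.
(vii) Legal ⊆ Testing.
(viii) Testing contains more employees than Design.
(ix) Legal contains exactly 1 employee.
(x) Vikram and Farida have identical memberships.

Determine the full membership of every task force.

Testing = {Jae, Rosa, Tariq}; Legal = {Rosa}; Design = {Jae}

From (ii): Rosa ∉ Design.
(v) (exactly one): Jae ∈ Design.
(iii) with Jae ∈ Design: Jae ∈ Testing.
Suppose Farida ∈ Testing: no assignment then satisfies all the clues, so Farida ∉ Testing.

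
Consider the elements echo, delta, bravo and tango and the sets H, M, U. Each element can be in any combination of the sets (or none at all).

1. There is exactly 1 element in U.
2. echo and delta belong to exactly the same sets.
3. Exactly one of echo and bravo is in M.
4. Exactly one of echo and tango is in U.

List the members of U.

U = {tango}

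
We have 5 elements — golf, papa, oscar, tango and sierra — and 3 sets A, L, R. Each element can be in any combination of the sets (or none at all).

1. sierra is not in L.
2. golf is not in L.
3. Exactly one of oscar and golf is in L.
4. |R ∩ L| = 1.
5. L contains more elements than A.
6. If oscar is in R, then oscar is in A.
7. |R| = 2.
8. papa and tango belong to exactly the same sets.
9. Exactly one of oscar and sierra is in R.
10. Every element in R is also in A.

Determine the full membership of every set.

A = {golf, oscar}; L = {oscar, papa, tango}; R = {golf, oscar}

From (1): sierra ∉ L.
From (2): golf ∉ L.
(3) (exactly one): oscar ∈ L.
Suppose golf ∉ A: no assignment then satisfies all the clues, so golf ∈ A.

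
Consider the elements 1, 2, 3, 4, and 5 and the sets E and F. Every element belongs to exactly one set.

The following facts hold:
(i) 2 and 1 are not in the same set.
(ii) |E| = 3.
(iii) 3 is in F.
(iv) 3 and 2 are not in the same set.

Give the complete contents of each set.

From (iii): 3 ∈ F.
(iv): 2 ∉ F.
Only one set left: 2 ∈ E.
(i): 1 ∉ E.
(ii): only 3 candidates remain for E, so all are in.
Only one set left: 1 ∈ F.

E = {2, 4, 5}; F = {1, 3}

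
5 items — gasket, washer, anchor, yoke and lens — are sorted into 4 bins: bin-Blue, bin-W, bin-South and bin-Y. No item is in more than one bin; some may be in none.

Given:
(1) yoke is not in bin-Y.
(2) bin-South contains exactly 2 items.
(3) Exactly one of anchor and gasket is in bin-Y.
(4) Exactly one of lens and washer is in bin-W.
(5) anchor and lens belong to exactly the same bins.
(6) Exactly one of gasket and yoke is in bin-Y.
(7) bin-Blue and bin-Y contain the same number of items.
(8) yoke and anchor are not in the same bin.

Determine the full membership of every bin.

bin-Blue = {yoke}; bin-W = {washer}; bin-South = {anchor, lens}; bin-Y = {gasket}

From (1): yoke ∉ bin-Y.
(6) (exactly one): gasket ∈ bin-Y.
(3) (exactly one): anchor ∉ bin-Y.
(5): lens matches anchor: lens ∉ bin-Y.
Suppose washer ∈ bin-Blue: no assignment then satisfies all the clues, so washer ∉ bin-Blue.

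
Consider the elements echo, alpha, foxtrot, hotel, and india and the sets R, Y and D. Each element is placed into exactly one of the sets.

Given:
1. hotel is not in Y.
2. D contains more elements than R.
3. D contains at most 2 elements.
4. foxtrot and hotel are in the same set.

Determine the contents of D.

D = {foxtrot, hotel}

From (1): hotel ∉ Y.
(4): foxtrot matches hotel: foxtrot ∉ Y.
Suppose echo ∈ D: no assignment then satisfies all the clues, so echo ∉ D.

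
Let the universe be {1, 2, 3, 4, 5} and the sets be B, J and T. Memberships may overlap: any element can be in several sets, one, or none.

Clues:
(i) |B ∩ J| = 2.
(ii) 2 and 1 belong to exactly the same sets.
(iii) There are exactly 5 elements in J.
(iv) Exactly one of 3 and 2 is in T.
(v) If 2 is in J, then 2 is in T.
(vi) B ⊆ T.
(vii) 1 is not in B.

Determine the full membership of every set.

B = {4, 5}; J = {1, 2, 3, 4, 5}; T = {1, 2, 4, 5}

From (vii): 1 ∉ B.
(ii): 2 matches 1: 2 ∉ B.
(iii): only 5 candidates remain for J, so all are in.
(v): 2 ∈ T.
(ii): 1 matches 2: 1 ∈ T.
(iv) (exactly one): 3 ∉ T.
(vi) contrapositive: 3 ∉ B.
Suppose 4 ∉ B: no assignment then satisfies all the clues, so 4 ∈ B.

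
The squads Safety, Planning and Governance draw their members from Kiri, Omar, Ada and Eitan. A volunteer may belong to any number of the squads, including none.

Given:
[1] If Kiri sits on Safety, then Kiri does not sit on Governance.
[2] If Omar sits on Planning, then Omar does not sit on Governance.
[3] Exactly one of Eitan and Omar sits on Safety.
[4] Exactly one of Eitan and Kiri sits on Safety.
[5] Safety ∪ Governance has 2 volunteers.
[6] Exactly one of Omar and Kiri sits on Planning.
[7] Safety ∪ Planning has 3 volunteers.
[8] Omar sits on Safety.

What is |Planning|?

2

From (8): Omar ∈ Safety.
(3) (exactly one): Eitan ∉ Safety.
(4) (exactly one): Kiri ∈ Safety.
(1): Kiri ∉ Governance.
Suppose Ada ∈ Safety: no assignment then satisfies all the clues, so Ada ∉ Safety.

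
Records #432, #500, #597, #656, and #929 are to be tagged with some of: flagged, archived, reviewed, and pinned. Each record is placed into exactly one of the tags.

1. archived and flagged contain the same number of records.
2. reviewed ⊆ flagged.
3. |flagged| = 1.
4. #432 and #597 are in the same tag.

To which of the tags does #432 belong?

#432: pinned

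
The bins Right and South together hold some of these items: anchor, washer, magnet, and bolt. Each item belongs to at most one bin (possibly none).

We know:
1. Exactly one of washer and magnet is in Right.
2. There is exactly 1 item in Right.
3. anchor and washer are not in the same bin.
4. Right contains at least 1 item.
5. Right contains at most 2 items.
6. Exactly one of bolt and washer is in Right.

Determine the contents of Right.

Right = {washer}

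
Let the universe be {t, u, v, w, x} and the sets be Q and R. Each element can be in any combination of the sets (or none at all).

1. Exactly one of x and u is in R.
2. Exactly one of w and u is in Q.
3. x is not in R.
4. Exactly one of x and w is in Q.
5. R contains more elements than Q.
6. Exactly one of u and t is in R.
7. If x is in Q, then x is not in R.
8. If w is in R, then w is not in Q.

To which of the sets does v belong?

From (3): x ∉ R.
(1) (exactly one): u ∈ R.
(6) (exactly one): t ∉ R.
Suppose v ∈ Q: no assignment then satisfies all the clues, so v ∉ Q.

v: R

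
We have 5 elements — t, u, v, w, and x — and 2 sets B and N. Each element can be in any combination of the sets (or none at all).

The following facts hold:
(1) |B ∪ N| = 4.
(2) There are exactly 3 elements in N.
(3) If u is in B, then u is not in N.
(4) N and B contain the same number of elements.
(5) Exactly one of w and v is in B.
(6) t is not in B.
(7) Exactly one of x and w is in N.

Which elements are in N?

N = {t, v, x}

From (6): t ∉ B.
Suppose t ∉ N: no assignment then satisfies all the clues, so t ∈ N.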